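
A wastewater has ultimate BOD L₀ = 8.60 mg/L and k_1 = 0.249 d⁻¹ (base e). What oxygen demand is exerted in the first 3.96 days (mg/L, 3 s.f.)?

y ≈ 5.39 mg/L

y_t = L₀(1 − e^(−k_1 t)) = 8.60 × (1 − e^(−0.249×3.96))
= 8.60 × (1 − 0.3731) = 8.60 × 0.6269 = 5.392 mg/L.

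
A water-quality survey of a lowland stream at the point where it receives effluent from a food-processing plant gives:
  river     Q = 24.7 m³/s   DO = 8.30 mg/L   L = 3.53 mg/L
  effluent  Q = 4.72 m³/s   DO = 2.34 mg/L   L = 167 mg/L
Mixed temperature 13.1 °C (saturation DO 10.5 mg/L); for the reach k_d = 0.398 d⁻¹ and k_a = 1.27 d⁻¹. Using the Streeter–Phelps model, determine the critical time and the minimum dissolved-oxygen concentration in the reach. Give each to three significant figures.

t_c ≈ 1.03 d; minimum DO ≈ 4.30 mg/L

Mixed DO = (24.7×8.30 + 4.72×2.34)/(24.7+4.72) = 216.1/29.42 = 7.344 mg/L.
Mixed L₀ = (24.7×3.53 + 4.72×167)/(29.42) = 875.4/29.42 = 29.76 mg/L.
Initial deficit D₀ = C_s − DO₀ = 10.5 − 7.344 = 3.156 mg/L.
t_c = (1/0.8720) ln[(1.27/0.398)(1 − 3.156×0.8720/(0.398×29.76))] = 1.147 × ln(2.449) = 1.027 d.
D_c = (0.398/1.27) × 29.76 × e^(−0.398×1.027) = 0.3134 × 29.76 × 0.6644 = 6.196 mg/L.
Minimum DO = 10.5 − 6.196 = 4.304 mg/L.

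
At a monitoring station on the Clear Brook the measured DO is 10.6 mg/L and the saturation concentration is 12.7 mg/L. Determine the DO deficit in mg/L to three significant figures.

D = C_s − C = 12.7 − 10.6 = 2.10 mg/L.

D ≈ 2.10 mg/L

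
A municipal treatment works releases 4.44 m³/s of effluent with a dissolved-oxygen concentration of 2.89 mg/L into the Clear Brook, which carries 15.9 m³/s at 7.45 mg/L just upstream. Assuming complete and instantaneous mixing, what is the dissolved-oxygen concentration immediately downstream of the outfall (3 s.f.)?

Flow-weighted mixing: C = (Q_r C_r + Q_w C_w)/(Q_r + Q_w)
= (15.9×7.45 + 4.44×2.89)/(15.9 + 4.44) = 131.3/20.34 = 6.455 mg/L.

6.45 mg/L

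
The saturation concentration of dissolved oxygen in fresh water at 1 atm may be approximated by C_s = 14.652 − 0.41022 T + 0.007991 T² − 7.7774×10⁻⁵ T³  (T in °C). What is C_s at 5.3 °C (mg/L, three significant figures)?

C_s ≈ 12.7 mg/L

C_s = 14.652 − 0.41022×5.3 + 0.007991×5.3² − 7.7774×10⁻⁵×5.3³ = 12.69 mg/L.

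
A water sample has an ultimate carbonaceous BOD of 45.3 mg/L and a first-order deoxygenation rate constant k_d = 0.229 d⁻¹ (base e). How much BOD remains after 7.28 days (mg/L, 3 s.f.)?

L ≈ 8.55 mg/L

L_t = L₀ e^(−k_d t) = 45.3 × e^(−0.229×7.28) = 45.3 × 0.1888 = 8.552 mg/L.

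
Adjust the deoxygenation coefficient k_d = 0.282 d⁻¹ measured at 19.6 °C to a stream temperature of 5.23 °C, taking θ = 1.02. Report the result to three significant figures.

k_d ≈ 0.212 d⁻¹

k_d(T₂) = k_d(T₁) · θ^(T₂−T₁) = 0.282 × 1.02^(5.23−19.6)
= 0.282 × 1.02^-14.4 = 0.282 × 0.7523 = 0.2122 d⁻¹.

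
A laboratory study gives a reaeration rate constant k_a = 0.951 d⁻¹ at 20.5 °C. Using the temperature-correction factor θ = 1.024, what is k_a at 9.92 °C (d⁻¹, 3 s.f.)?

k_a(T₂) = k_a(T₁) · θ^(T₂−T₁) = 0.951 × 1.024^(9.92−20.5)
= 0.951 × 1.024^-10.6 = 0.951 × 0.7781 = 0.7400 d⁻¹.

k_a ≈ 0.740 d⁻¹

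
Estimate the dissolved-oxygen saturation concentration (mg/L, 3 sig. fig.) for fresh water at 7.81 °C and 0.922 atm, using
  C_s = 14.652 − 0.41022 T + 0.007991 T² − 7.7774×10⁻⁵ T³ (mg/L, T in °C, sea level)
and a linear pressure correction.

C_s ≈ 11.0 mg/L

At sea level: C_s = 14.652 − 0.41022×7.81 + 0.007991×7.81² − 7.7774×10⁻⁵×7.81³ = 11.90 mg/L.
Pressure correction: C_s' = 11.90 × 0.922 = 10.97 mg/L.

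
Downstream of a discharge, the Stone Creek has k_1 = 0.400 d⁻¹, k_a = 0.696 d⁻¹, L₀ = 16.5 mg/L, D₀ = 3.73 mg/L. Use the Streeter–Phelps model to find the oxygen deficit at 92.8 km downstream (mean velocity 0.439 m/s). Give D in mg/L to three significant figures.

Travel time t = x/v = 92.8 km / (0.439 m/s) = 92800 m / 0.439 m/s = 211400 s = 2.447 d.
k_1 L₀/(k_a−k_1) = 0.400×16.5/(0.696−0.400) = 6.600/0.2960 = 22.30 mg/L.
e^(−k_1 t) = e^(−0.400×2.447) = 0.3758; e^(−k_a t) = e^(−0.696×2.447) = 0.1822.
D = 22.30 × (0.3758 − 0.1822) + 3.73 × 0.1822 = 4.318 + 0.6795 = 4.997 mg/L.

D ≈ 5.00 mg/L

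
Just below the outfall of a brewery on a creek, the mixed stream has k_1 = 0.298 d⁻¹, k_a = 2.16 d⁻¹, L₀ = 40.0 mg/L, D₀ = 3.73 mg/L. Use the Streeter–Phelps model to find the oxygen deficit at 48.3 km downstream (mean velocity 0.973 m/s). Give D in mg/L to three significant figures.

Travel time t = x/v = 48.3 km / (0.973 m/s) = 48300 m / 0.973 m/s = 49640 s = 0.5745 d.
k_1 L₀/(k_a−k_1) = 0.298×40.0/(2.16−0.298) = 11.92/1.862 = 6.402 mg/L.
e^(−k_1 t) = e^(−0.298×0.5745) = 0.8426; e^(−k_a t) = e^(−2.16×0.5745) = 0.2891.
D = 6.402 × (0.8426 − 0.2891) + 3.73 × 0.2891 = 3.544 + 1.078 = 4.622 mg/L.

D ≈ 4.62 mg/L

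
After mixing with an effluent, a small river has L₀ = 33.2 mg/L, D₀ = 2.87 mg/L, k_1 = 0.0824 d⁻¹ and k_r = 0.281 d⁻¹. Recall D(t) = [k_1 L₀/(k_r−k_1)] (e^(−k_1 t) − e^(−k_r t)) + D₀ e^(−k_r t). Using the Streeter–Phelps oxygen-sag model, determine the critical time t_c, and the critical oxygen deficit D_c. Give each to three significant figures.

t_c = [1/(k_r−k_1)] ln[(k_r/k_1)(1 − D₀(k_r−k_1)/(k_1 L₀))]
= [1/(0.281−0.0824)] ln[(0.281/0.0824)(1 − 2.87×0.1986/(0.0824×33.2))]
= (1/0.1986) ln[3.410 × 0.7916] = 5.035 × ln(2.700) = 5.035 × 0.9931 = 5.001 d.
L(t_c) = L₀ e^(−k_1 t_c) = 33.2 × 0.6623 = 21.99 mg/L, and at the critical point k_r D_c = k_1 L, so D_c = (0.0824/0.281) × 21.99 = 6.448 mg/L.

t_c ≈ 5.00 d; D_c ≈ 6.45 mg/L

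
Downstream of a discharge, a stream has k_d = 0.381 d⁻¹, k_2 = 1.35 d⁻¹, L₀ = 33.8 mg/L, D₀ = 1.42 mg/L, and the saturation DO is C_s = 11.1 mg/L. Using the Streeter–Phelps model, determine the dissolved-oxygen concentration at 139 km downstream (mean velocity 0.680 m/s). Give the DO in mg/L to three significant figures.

DO ≈ 6.19 mg/L

Travel time t = x/v = 139 km / (0.680 m/s) = 139000 m / 0.680 m/s = 204400 s = 2.366 d.
k_d L₀/(k_2−k_d) = 0.381×33.8/(1.35−0.381) = 12.88/0.9690 = 13.29 mg/L.
e^(−k_d t) = e^(−0.381×2.366) = 0.4060; e^(−k_2 t) = e^(−1.35×2.366) = 0.04101.
D = 13.29 × (0.4060 − 0.04101) + 1.42 × 0.04101 = 4.851 + 0.05823 = 4.909 mg/L.
DO = C_s − D = 11.1 − 4.909 = 6.191 mg/L.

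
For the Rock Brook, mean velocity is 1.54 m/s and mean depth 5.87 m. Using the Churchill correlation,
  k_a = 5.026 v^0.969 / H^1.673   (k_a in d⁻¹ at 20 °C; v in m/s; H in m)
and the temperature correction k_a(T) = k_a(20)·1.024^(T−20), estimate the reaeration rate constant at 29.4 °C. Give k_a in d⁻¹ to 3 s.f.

k_a ≈ 0.494 d⁻¹

k_a(20) = 5.026 × 1.54^0.969 / 5.87^1.673 = 5.026 × 1.520 / 19.32 = 0.3954 d⁻¹.
k_a(29.4) = 0.3954 × 1.024^(29.4−20) = 0.3954 × 1.250 = 0.4941 d⁻¹.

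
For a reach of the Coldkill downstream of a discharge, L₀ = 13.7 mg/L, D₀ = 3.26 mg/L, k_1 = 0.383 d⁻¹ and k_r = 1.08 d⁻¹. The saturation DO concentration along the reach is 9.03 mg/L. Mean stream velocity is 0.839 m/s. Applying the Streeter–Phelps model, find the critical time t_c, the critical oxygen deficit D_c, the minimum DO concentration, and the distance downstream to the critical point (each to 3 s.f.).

t_c ≈ 0.673 d; D_c ≈ 3.75 mg/L; min DO ≈ 5.28 mg/L; x_c ≈ 48.8 km

At the critical point dD/dt = 0, so k_1 L₀ e^(−k_1 t) = k_r D. Substituting D(t) from the Streeter–Phelps equation and solving for t gives
t_c = ln[(k_r/k_1)(1 − D₀(k_r−k_1)/(k_1 L₀))] / (k_r−k_1).
Here k_r−k_1 = 0.6970 d⁻¹ and 1 − D₀(k_r−k_1)/(k_1 L₀) = 1 − 3.26×0.6970/(0.383×13.7) = 0.5670, so
t_c = ln(2.820 × 0.5670) / 0.6970 = 0.4692 / 0.6970 = 0.6732 d.
L(t_c) = L₀ e^(−k_1 t_c) = 13.7 × 0.7727 = 10.59 mg/L, and at the critical point k_r D_c = k_1 L, so D_c = (0.383/1.08) × 10.59 = 3.754 mg/L.
Minimum DO = C_s − D_c = 9.03 − 3.754 = 5.276 mg/L.
x_c = v t_c = 0.839 m/s × 0.6732 d × 86400 s/d = 48800 m ≈ 48.8 km.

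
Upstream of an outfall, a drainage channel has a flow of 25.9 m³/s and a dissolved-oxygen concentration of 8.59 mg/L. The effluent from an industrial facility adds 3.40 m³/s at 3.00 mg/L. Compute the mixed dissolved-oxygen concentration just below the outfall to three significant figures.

Flow-weighted mixing: C = (Q_r C_r + Q_w C_w)/(Q_r + Q_w)
= (25.9×8.59 + 3.40×3.00)/(25.9 + 3.40) = 232.7/29.30 = 7.941 mg/L.

7.94 mg/L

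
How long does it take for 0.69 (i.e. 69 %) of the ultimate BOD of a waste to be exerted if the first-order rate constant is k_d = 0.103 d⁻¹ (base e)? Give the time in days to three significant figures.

t ≈ 11.4 d

y/L₀ = 1 − e^(−k_d t) = 0.69 ⇒ e^(−k_d t) = 0.310
t = −ln(0.310) / 0.103 = 1.171 / 0.103 = 11.37 d.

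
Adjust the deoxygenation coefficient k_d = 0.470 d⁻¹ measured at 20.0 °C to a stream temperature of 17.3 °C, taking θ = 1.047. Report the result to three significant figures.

k_d(T₂) = k_d(T₁) · θ^(T₂−T₁) = 0.470 × 1.047^(17.3−20.0)
= 0.470 × 1.047^-2.70 = 0.470 × 0.8834 = 0.4152 d⁻¹.

k_d ≈ 0.415 d⁻¹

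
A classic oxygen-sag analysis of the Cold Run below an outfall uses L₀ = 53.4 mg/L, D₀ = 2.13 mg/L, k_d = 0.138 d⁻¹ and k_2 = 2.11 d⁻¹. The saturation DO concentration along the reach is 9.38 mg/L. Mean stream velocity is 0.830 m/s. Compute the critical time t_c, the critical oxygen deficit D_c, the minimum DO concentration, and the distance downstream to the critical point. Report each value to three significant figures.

t_c ≈ 0.955 d; D_c ≈ 3.06 mg/L; min DO ≈ 6.32 mg/L; x_c ≈ 68.5 km

With k_2/k_d = 15.29 and 1 − D₀(k_2−k_d)/(k_d L₀) = 0.4300,
t_c = ln(15.29 × 0.4300) / (2.11 − 0.138) = ln(6.575) / 1.972 = 1.883/1.972 = 0.9550 d.
L(t_c) = L₀ e^(−k_d t_c) = 53.4 × 0.8765 = 46.81 mg/L, and at the critical point k_2 D_c = k_d L, so D_c = (0.138/2.11) × 46.81 = 3.061 mg/L.
Minimum DO = C_s − D_c = 9.38 − 3.061 = 6.319 mg/L.
x_c = v t_c = 0.830 m/s × 0.9550 d × 86400 s/d = 68480 m ≈ 68.5 km.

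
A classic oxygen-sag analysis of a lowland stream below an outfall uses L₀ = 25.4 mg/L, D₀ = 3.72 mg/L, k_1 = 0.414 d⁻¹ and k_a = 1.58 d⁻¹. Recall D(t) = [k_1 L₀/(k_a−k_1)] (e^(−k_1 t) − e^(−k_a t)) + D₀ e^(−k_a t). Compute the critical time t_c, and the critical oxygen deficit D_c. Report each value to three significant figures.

t_c ≈ 0.693 d; D_c ≈ 5.00 mg/L

t_c = [1/(k_a−k_1)] ln[(k_a/k_1)(1 − D₀(k_a−k_1)/(k_1 L₀))]
= [1/(1.58−0.414)] ln[(1.58/0.414)(1 − 3.72×1.166/(0.414×25.4))]
= (1/1.166) ln[3.816 × 0.5875] = 0.8576 × ln(2.242) = 0.8576 × 0.8075 = 0.6925 d.
L(t_c) = L₀ e^(−k_1 t_c) = 25.4 × 0.7507 = 19.07 mg/L, and at the critical point k_a D_c = k_1 L, so D_c = (0.414/1.58) × 19.07 = 4.996 mg/L.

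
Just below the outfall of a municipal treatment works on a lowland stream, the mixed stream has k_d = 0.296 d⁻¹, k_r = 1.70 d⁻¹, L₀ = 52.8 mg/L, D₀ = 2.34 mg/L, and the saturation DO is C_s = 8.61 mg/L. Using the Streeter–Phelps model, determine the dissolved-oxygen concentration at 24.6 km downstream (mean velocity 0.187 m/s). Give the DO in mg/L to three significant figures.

DO ≈ 2.18 mg/L

Travel time t = x/v = 24.6 km / (0.187 m/s) = 24600 m / 0.187 m/s = 131600 s = 1.523 d.
k_d L₀/(k_r−k_d) = 0.296×52.8/(1.70−0.296) = 15.63/1.404 = 11.13 mg/L.
e^(−k_d t) = e^(−0.296×1.523) = 0.6372; e^(−k_r t) = e^(−1.70×1.523) = 0.07514.
D = 11.13 × (0.6372 − 0.07514) + 2.34 × 0.07514 = 6.257 + 0.1758 = 6.432 mg/L.
DO = C_s − D = 8.61 − 6.432 = 2.178 mg/L.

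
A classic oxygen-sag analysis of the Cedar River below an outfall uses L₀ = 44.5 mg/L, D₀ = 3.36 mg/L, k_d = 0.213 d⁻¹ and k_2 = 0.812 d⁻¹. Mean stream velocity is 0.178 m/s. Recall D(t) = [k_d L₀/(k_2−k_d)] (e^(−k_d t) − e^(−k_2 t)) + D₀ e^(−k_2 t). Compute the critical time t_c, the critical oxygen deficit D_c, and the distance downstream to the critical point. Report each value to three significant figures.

With k_2/k_d = 3.812 and 1 − D₀(k_2−k_d)/(k_d L₀) = 0.7877,
t_c = ln(3.812 × 0.7877) / (0.812 − 0.213) = ln(3.003) / 0.5990 = 1.100/0.5990 = 1.836 d.
D_c = (k_d/k_2) L₀ e^(−k_d t_c) = (0.213/0.812) × 44.5 × e^(−0.213×1.836) = 0.2623 × 44.5 × 0.6764 = 7.896 mg/L.
x_c = v t_c = 0.178 m/s × 1.836 d × 86400 s/d = 28230 m ≈ 28.2 km.

t_c ≈ 1.84 d; D_c ≈ 7.90 mg/L; x_c ≈ 28.2 km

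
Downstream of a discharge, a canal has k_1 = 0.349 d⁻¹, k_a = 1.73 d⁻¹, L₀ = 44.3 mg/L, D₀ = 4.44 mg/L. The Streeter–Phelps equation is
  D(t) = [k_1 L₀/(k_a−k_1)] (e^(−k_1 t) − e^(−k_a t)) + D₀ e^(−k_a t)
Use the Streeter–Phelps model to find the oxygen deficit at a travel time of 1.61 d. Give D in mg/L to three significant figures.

D ≈ 5.97 mg/L

k_1 L₀/(k_a−k_1) = 0.349×44.3/(1.73−0.349) = 15.46/1.381 = 11.20 mg/L.
e^(−k_1 t) = e^(−0.349×1.610) = 0.5701; e^(−k_a t) = e^(−1.73×1.610) = 0.06171.
D = 11.20 × (0.5701 − 0.06171) + 4.44 × 0.06171 = 5.692 + 0.2740 = 5.966 mg/L.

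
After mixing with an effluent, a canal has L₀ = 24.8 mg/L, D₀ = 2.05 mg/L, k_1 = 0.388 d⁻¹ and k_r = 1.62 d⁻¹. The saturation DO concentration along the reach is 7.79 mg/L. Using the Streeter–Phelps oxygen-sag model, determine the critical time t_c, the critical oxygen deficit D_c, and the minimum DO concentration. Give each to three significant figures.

t_c ≈ 0.913 d; D_c ≈ 4.17 mg/L; min DO ≈ 3.62 mg/L

At the critical point dD/dt = 0, so k_1 L₀ e^(−k_1 t) = k_r D. Substituting D(t) from the Streeter–Phelps equation and solving for t gives
t_c = ln[(k_r/k_1)(1 − D₀(k_r−k_1)/(k_1 L₀))] / (k_r−k_1).
Here k_r−k_1 = 1.232 d⁻¹ and 1 − D₀(k_r−k_1)/(k_1 L₀) = 1 − 2.05×1.232/(0.388×24.8) = 0.7375, so
t_c = ln(4.175 × 0.7375) / 1.232 = 1.125 / 1.232 = 0.9129 d.
D_c = (k_1/k_r) L₀ e^(−k_1 t_c) = (0.388/1.62) × 24.8 × e^(−0.388×0.9129) = 0.2395 × 24.8 × 0.7017 = 4.168 mg/L.
Minimum DO = C_s − D_c = 7.79 − 4.168 = 3.622 mg/L.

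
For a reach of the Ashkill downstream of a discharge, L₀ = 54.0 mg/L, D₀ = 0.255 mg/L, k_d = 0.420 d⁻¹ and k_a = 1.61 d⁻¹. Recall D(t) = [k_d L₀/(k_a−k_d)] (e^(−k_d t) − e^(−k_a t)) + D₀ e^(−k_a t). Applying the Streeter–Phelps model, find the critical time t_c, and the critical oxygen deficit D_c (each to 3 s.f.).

With k_a/k_d = 3.833 and 1 − D₀(k_a−k_d)/(k_d L₀) = 0.9866,
t_c = ln(3.833 × 0.9866) / (1.61 − 0.420) = ln(3.782) / 1.190 = 1.330/1.190 = 1.118 d.
D_c = (k_d/k_a) L₀ e^(−k_d t_c) = (0.420/1.61) × 54.0 × e^(−0.420×1.118) = 0.2609 × 54.0 × 0.6253 = 8.809 mg/L.

t_c ≈ 1.12 d; D_c ≈ 8.81 mg/L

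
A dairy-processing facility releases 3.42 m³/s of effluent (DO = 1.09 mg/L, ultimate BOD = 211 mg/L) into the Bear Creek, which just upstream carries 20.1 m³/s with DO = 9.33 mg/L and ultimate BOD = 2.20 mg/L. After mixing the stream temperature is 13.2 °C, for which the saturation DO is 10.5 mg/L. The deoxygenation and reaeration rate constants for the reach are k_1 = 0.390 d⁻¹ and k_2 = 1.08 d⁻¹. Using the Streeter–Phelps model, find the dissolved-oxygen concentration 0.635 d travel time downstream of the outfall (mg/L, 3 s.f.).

Mixed DO = (20.1×9.33 + 3.42×1.09)/(20.1+3.42) = 191.3/23.52 = 8.132 mg/L.
Mixed L₀ = (20.1×2.20 + 3.42×211)/(23.52) = 765.8/23.52 = 32.56 mg/L.
Initial deficit D₀ = C_s − DO₀ = 10.5 − 8.132 = 2.368 mg/L.
D(0.635) = [0.390×32.56/(1.08−0.390)](e^(−0.390×0.635) − e^(−1.08×0.635)) + 2.368 e^(−1.08×0.635)
= 18.40 × (0.7806 − 0.5037) + 2.368 × 0.5037 = 6.290 mg/L.
DO = 10.5 − 6.290 = 4.210 mg/L.

DO ≈ 4.21 mg/L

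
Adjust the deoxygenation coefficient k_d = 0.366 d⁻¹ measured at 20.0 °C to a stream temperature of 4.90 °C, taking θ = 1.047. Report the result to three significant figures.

k_d(T₂) = k_d(T₁) · θ^(T₂−T₁) = 0.366 × 1.047^(4.90−20.0)
= 0.366 × 1.047^-15.1 = 0.366 × 0.4998 = 0.1829 d⁻¹.

k_d ≈ 0.183 d⁻¹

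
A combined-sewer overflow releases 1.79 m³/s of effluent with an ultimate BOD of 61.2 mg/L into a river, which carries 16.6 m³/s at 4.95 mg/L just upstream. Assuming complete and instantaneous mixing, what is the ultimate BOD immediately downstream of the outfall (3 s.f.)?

Flow-weighted mixing: C = (Q_r C_r + Q_w C_w)/(Q_r + Q_w)
= (16.6×4.95 + 1.79×61.2)/(16.6 + 1.79) = 191.7/18.39 = 10.43 mg/L.

10.4 mg/L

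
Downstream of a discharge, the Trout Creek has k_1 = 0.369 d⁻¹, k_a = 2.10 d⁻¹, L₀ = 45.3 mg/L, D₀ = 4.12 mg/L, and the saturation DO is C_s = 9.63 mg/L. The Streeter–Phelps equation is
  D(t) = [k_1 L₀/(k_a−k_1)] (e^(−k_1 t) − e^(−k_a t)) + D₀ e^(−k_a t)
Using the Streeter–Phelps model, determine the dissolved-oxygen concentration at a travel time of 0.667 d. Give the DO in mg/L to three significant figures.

k_1 L₀/(k_a−k_1) = 0.369×45.3/(2.10−0.369) = 16.72/1.731 = 9.657 mg/L.
e^(−k_1 t) = e^(−0.369×0.6670) = 0.7818; e^(−k_a t) = e^(−2.10×0.6670) = 0.2464.
D = 9.657 × (0.7818 − 0.2464) + 4.12 × 0.2464 = 5.170 + 1.015 = 6.185 mg/L.
DO = C_s − D = 9.63 − 6.185 = 3.445 mg/L.

DO ≈ 3.44 mg/L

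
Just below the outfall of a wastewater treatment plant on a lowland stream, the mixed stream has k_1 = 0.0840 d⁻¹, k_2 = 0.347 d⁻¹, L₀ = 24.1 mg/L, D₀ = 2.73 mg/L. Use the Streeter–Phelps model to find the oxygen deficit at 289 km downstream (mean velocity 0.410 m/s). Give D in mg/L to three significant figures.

Travel time t = x/v = 289 km / (0.410 m/s) = 289000 m / 0.410 m/s = 704900 s = 8.158 d.
k_1 L₀/(k_2−k_1) = 0.0840×24.1/(0.347−0.0840) = 2.024/0.2630 = 7.697 mg/L.
e^(−k_1 t) = e^(−0.0840×8.158) = 0.5039; e^(−k_2 t) = e^(−0.347×8.158) = 0.05896.
D = 7.697 × (0.5039 − 0.05896) + 2.73 × 0.05896 = 3.425 + 0.1610 = 3.586 mg/L.

D ≈ 3.59 mg/L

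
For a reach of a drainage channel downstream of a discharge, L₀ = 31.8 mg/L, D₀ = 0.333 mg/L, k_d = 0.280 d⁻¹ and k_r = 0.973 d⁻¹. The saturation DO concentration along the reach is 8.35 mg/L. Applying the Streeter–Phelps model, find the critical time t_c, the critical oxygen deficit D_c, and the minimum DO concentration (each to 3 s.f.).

With k_r/k_d = 3.475 and 1 − D₀(k_r−k_d)/(k_d L₀) = 0.9741,
t_c = ln(3.475 × 0.9741) / (0.973 − 0.280) = ln(3.385) / 0.6930 = 1.219/0.6930 = 1.760 d.
L(t_c) = L₀ e^(−k_d t_c) = 31.8 × 0.6110 = 19.43 mg/L, and at the critical point k_r D_c = k_d L, so D_c = (0.280/0.973) × 19.43 = 5.591 mg/L.
Minimum DO = C_s − D_c = 8.35 − 5.591 = 2.759 mg/L.

t_c ≈ 1.76 d; D_c ≈ 5.59 mg/L; min DO ≈ 2.76 mg/L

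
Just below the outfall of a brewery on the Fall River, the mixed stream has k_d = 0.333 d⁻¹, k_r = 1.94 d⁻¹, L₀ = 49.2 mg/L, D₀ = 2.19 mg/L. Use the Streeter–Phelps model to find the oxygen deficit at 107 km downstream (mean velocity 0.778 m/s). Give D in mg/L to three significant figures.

D ≈ 5.64 mg/L

Travel time t = x/v = 107 km / (0.778 m/s) = 107000 m / 0.778 m/s = 137500 s = 1.592 d.
k_d L₀/(k_r−k_d) = 0.333×49.2/(1.94−0.333) = 16.38/1.607 = 10.20 mg/L.
e^(−k_d t) = e^(−0.333×1.592) = 0.5886; e^(−k_r t) = e^(−1.94×1.592) = 0.04559.
D = 10.20 × (0.5886 − 0.04559) + 2.19 × 0.04559 = 5.536 + 0.09984 = 5.636 mg/L.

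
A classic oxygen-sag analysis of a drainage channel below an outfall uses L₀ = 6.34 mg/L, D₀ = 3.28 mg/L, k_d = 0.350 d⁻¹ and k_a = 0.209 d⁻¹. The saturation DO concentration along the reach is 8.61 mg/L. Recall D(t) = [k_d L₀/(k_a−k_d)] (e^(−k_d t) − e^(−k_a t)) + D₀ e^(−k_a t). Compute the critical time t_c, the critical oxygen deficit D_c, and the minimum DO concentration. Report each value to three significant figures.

t_c ≈ 2.31 d; D_c ≈ 4.72 mg/L; min DO ≈ 3.89 mg/L

t_c = [1/(k_a−k_d)] ln[(k_a/k_d)(1 − D₀(k_a−k_d)/(k_d L₀))]
= [1/(0.209−0.350)] ln[(0.209/0.350)(1 − 3.28×-0.1410/(0.350×6.34))]
= (1/-0.1410) ln[0.5971 × 1.208] = -7.092 × ln(0.7216) = -7.092 × -0.3263 = 2.314 d.
D_c = (k_d/k_a) L₀ e^(−k_d t_c) = (0.350/0.209) × 6.34 × e^(−0.350×2.314) = 1.675 × 6.34 × 0.4449 = 4.723 mg/L.
Minimum DO = C_s − D_c = 8.61 − 4.723 = 3.887 mg/L.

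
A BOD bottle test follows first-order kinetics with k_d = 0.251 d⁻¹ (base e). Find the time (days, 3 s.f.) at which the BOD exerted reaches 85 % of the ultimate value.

t ≈ 7.56 d

y/L₀ = 1 − e^(−k_d t) = 0.85 ⇒ e^(−k_d t) = 0.150
t = −ln(0.150) / 0.251 = 1.897 / 0.251 = 7.558 d.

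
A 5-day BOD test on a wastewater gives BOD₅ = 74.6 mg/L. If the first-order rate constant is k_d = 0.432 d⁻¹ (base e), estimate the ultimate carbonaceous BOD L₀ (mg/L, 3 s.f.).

BOD₅ = L₀(1 − e^(−5k_d)) ⇒ L₀ = BOD₅ / (1 − e^(−5×0.432))
= 74.6 / (1 − 0.1153) = 74.6 / 0.8847 = 84.32 mg/L.

L₀ ≈ 84.3 mg/L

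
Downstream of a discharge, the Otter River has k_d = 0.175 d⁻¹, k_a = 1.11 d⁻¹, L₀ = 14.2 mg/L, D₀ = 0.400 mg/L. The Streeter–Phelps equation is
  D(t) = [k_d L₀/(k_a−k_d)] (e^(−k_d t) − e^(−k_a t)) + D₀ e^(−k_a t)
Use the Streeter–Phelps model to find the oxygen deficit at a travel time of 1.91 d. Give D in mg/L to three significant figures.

D ≈ 1.63 mg/L

k_d L₀/(k_a−k_d) = 0.175×14.2/(1.11−0.175) = 2.485/0.9350 = 2.658 mg/L.
e^(−k_d t) = e^(−0.175×1.910) = 0.7159; e^(−k_a t) = e^(−1.11×1.910) = 0.1200.
D = 2.658 × (0.7159 − 0.1200) + 0.400 × 0.1200 = 1.584 + 0.04801 = 1.632 mg/L.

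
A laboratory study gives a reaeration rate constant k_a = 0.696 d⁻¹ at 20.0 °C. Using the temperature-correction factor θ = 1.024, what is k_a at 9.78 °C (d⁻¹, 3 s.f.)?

k_a ≈ 0.546 d⁻¹

k_a(T₂) = k_a(T₁) · θ^(T₂−T₁) = 0.696 × 1.024^(9.78−20.0)
= 0.696 × 1.024^-10.2 = 0.696 × 0.7848 = 0.5462 d⁻¹.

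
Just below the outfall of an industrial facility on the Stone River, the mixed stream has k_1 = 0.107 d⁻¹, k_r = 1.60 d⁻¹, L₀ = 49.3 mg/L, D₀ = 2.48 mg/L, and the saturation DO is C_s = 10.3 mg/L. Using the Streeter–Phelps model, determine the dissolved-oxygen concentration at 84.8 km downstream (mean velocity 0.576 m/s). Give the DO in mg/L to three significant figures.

DO ≈ 7.42 mg/L

Travel time t = x/v = 84.8 km / (0.576 m/s) = 84800 m / 0.576 m/s = 147200 s = 1.704 d.
k_1 L₀/(k_r−k_1) = 0.107×49.3/(1.60−0.107) = 5.275/1.493 = 3.533 mg/L.
e^(−k_1 t) = e^(−0.107×1.704) = 0.8333; e^(−k_r t) = e^(−1.60×1.704) = 0.06546.
D = 3.533 × (0.8333 − 0.06546) + 2.48 × 0.06546 = 2.713 + 0.1623 = 2.875 mg/L.
DO = C_s − D = 10.3 − 2.875 = 7.425 mg/L.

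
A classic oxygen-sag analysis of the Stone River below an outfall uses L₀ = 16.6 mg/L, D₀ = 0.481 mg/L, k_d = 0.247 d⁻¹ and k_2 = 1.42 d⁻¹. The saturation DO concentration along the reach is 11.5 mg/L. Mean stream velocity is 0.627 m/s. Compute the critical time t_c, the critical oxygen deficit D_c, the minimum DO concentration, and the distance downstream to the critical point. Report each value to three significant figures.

t_c = [1/(k_2−k_d)] ln[(k_2/k_d)(1 − D₀(k_2−k_d)/(k_d L₀))]
= [1/(1.42−0.247)] ln[(1.42/0.247)(1 − 0.481×1.173/(0.247×16.6))]
= (1/1.173) ln[5.749 × 0.8624] = 0.8525 × ln(4.958) = 0.8525 × 1.601 = 1.365 d.
D_c = (k_d/k_2) L₀ e^(−k_d t_c) = (0.247/1.42) × 16.6 × e^(−0.247×1.365) = 0.1739 × 16.6 × 0.7138 = 2.061 mg/L.
Minimum DO = C_s − D_c = 11.5 − 2.061 = 9.439 mg/L.
x_c = v t_c = 0.627 m/s × 1.365 d × 86400 s/d = 73940 m ≈ 73.9 km.

t_c ≈ 1.36 d; D_c ≈ 2.06 mg/L; min DO ≈ 9.44 mg/L; x_c ≈ 73.9 km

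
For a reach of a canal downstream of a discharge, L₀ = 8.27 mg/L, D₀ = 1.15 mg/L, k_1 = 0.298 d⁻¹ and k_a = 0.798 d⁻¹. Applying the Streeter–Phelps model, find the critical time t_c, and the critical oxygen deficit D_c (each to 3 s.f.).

With k_a/k_1 = 2.678 and 1 − D₀(k_a−k_1)/(k_1 L₀) = 0.7667,
t_c = ln(2.678 × 0.7667) / (0.798 − 0.298) = ln(2.053) / 0.5000 = 0.7193/0.5000 = 1.439 d.
L(t_c) = L₀ e^(−k_1 t_c) = 8.27 × 0.6513 = 5.387 mg/L, and at the critical point k_a D_c = k_1 L, so D_c = (0.298/0.798) × 5.387 = 2.012 mg/L.

t_c ≈ 1.44 d; D_c ≈ 2.01 mg/L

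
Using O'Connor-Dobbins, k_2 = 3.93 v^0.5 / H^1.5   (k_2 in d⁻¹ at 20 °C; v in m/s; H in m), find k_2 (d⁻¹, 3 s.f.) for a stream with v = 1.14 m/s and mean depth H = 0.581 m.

k_2 ≈ 9.48 d⁻¹

k_2 = 3.93 × 1.14^0.5 / 0.581^1.5 = 3.93 × 1.068 / 0.4429 = 9.475 d⁻¹.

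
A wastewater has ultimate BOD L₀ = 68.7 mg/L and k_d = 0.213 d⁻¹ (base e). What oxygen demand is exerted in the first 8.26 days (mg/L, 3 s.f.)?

y ≈ 56.9 mg/L

y_t = L₀(1 − e^(−k_d t)) = 68.7 × (1 − e^(−0.213×8.26))
= 68.7 × (1 − 0.1722) = 68.7 × 0.8278 = 56.87 mg/L.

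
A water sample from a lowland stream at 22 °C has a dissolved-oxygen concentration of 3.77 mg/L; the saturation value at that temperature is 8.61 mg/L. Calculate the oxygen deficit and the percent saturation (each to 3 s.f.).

D ≈ 4.84 mg/L; 43.8 % saturation

D = C_s − C = 8.61 − 3.77 = 4.84 mg/L.
% saturation = 3.77/8.61 × 100 = 43.8 %.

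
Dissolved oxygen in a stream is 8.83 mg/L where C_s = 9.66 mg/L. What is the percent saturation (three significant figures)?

% saturation = C/C_s × 100 = 8.83/9.66 × 100 = 91.4 %.

91.4 % saturation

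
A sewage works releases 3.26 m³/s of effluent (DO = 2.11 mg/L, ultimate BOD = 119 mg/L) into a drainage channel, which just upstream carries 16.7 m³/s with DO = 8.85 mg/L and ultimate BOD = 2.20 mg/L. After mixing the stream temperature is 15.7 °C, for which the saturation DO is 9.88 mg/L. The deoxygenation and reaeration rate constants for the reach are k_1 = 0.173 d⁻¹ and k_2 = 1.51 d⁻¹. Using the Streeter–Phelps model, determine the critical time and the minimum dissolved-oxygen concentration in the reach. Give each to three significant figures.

Mixed DO = (16.7×8.85 + 3.26×2.11)/(16.7+3.26) = 154.7/19.96 = 7.749 mg/L.
Mixed L₀ = (16.7×2.20 + 3.26×119)/(19.96) = 424.7/19.96 = 21.28 mg/L.
Initial deficit D₀ = C_s − DO₀ = 9.88 − 7.749 = 2.131 mg/L.
t_c = (1/1.337) ln[(1.51/0.173)(1 − 2.131×1.337/(0.173×21.28))] = 0.7479 × ln(1.973) = 0.5082 d.
D_c = (0.173/1.51) × 21.28 × e^(−0.173×0.5082) = 0.1146 × 21.28 × 0.9158 = 2.232 mg/L.
Minimum DO = 9.88 − 2.232 = 7.648 mg/L.

t_c ≈ 0.508 d; minimum DO ≈ 7.65 mg/L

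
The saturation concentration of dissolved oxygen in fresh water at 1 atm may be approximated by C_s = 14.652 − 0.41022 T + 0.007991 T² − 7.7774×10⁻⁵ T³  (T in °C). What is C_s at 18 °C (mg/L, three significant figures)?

C_s ≈ 9.40 mg/L

C_s = 14.652 − 0.41022×18 + 0.007991×18² − 7.7774×10⁻⁵×18³ = 9.404 mg/L.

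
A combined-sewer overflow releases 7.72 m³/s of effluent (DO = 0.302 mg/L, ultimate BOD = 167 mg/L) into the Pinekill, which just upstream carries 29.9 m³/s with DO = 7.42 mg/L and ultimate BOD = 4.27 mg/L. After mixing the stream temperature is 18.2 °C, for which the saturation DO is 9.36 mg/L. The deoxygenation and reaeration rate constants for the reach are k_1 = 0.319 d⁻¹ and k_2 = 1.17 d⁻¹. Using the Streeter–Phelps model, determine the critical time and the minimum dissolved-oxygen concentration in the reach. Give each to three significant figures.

Mixed DO = (29.9×7.42 + 7.72×0.302)/(29.9+7.72) = 224.2/37.62 = 5.959 mg/L.
Mixed L₀ = (29.9×4.27 + 7.72×167)/(37.62) = 1417/37.62 = 37.66 mg/L.
Initial deficit D₀ = C_s − DO₀ = 9.36 − 5.959 = 3.401 mg/L.
t_c = (1/0.8510) ln[(1.17/0.319)(1 − 3.401×0.8510/(0.319×37.66))] = 1.175 × ln(2.784) = 1.203 d.
D_c = (0.319/1.17) × 37.66 × e^(−0.319×1.203) = 0.2726 × 37.66 × 0.6812 = 6.996 mg/L.
Minimum DO = 9.36 − 6.996 = 2.364 mg/L.

t_c ≈ 1.20 d; minimum DO ≈ 2.36 mg/L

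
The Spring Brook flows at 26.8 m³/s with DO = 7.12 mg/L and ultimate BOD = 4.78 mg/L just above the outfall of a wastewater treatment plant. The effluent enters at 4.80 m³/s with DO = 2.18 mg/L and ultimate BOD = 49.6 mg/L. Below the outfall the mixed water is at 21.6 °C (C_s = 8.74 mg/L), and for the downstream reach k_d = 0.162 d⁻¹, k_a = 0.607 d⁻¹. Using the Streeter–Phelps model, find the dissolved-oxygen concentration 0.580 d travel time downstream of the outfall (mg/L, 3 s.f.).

Mixed DO = (26.8×7.12 + 4.80×2.18)/(26.8+4.80) = 201.3/31.60 = 6.370 mg/L.
Mixed L₀ = (26.8×4.78 + 4.80×49.6)/(31.60) = 366.2/31.60 = 11.59 mg/L.
Initial deficit D₀ = C_s − DO₀ = 8.74 − 6.370 = 2.370 mg/L.
D(0.580) = [0.162×11.59/(0.607−0.162)](e^(−0.162×0.580) − e^(−0.607×0.580)) + 2.370 e^(−0.607×0.580)
= 4.219 × (0.9103 − 0.7032) + 2.370 × 0.7032 = 2.541 mg/L.
DO = 8.74 − 2.541 = 6.199 mg/L.

DO ≈ 6.20 mg/L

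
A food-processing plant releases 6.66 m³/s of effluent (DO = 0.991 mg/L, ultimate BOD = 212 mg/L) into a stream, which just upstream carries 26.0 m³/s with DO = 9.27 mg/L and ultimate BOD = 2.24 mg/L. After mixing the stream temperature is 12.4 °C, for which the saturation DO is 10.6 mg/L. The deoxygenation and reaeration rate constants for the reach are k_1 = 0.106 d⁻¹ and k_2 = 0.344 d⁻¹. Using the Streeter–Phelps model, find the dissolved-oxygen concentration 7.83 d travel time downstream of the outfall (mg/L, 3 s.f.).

Mixed DO = (26.0×9.27 + 6.66×0.991)/(26.0+6.66) = 247.6/32.66 = 7.582 mg/L.
Mixed L₀ = (26.0×2.24 + 6.66×212)/(32.66) = 1470/32.66 = 45.01 mg/L.
Initial deficit D₀ = C_s − DO₀ = 10.6 − 7.582 = 3.018 mg/L.
D(7.83) = [0.106×45.01/(0.344−0.106)](e^(−0.106×7.83) − e^(−0.344×7.83)) + 3.018 e^(−0.344×7.83)
= 20.05 × (0.4361 − 0.06764) + 3.018 × 0.06764 = 7.590 mg/L.
DO = 10.6 − 7.590 = 3.010 mg/L.

DO ≈ 3.01 mg/L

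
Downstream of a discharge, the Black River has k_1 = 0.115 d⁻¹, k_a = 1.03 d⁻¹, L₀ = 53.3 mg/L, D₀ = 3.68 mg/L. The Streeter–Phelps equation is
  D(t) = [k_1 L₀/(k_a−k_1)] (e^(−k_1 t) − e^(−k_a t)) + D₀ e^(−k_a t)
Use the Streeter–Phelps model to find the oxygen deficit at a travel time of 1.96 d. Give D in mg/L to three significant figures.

k_1 L₀/(k_a−k_1) = 0.115×53.3/(1.03−0.115) = 6.130/0.9150 = 6.699 mg/L.
e^(−k_1 t) = e^(−0.115×1.960) = 0.7982; e^(−k_a t) = e^(−1.03×1.960) = 0.1328.
D = 6.699 × (0.7982 − 0.1328) + 3.68 × 0.1328 = 4.457 + 0.4888 = 4.946 mg/L.

D ≈ 4.95 mg/L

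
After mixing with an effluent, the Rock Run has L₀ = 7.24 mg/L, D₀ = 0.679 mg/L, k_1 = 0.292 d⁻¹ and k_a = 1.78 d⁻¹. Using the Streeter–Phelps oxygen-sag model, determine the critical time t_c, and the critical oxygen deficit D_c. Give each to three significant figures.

At the critical point dD/dt = 0, so k_1 L₀ e^(−k_1 t) = k_a D. Substituting D(t) from the Streeter–Phelps equation and solving for t gives
t_c = ln[(k_a/k_1)(1 − D₀(k_a−k_1)/(k_1 L₀))] / (k_a−k_1).
Here k_a−k_1 = 1.488 d⁻¹ and 1 − D₀(k_a−k_1)/(k_1 L₀) = 1 − 0.679×1.488/(0.292×7.24) = 0.5221, so
t_c = ln(6.096 × 0.5221) / 1.488 = 1.158 / 1.488 = 0.7780 d.
D_c = (k_1/k_a) L₀ e^(−k_1 t_c) = (0.292/1.78) × 7.24 × e^(−0.292×0.7780) = 0.1640 × 7.24 × 0.7968 = 0.9463 mg/L.

t_c ≈ 0.778 d; D_c ≈ 0.946 mg/L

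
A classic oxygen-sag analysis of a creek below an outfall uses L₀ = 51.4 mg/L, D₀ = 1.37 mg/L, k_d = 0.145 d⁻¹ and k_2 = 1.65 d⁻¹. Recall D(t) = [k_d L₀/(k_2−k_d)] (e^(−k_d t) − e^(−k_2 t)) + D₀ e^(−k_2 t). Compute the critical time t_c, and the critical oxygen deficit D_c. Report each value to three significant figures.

t_c ≈ 1.40 d; D_c ≈ 3.69 mg/L

t_c = [1/(k_2−k_d)] ln[(k_2/k_d)(1 − D₀(k_2−k_d)/(k_d L₀))]
= [1/(1.65−0.145)] ln[(1.65/0.145)(1 − 1.37×1.505/(0.145×51.4))]
= (1/1.505) ln[11.38 × 0.7234] = 0.6645 × ln(8.231) = 0.6645 × 2.108 = 1.401 d.
D_c = (k_d/k_2) L₀ e^(−k_d t_c) = (0.145/1.65) × 51.4 × e^(−0.145×1.401) = 0.08788 × 51.4 × 0.8162 = 3.687 mg/L.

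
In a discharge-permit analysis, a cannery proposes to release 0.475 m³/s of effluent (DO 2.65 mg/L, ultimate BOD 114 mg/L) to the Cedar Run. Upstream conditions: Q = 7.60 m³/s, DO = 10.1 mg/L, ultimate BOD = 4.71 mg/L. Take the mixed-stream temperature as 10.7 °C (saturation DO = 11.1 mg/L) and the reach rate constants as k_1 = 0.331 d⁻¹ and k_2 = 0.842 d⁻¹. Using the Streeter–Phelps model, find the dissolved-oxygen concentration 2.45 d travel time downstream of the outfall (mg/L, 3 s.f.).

Mixed DO = (7.60×10.1 + 0.475×2.65)/(7.60+0.475) = 78.02/8.075 = 9.662 mg/L.
Mixed L₀ = (7.60×4.71 + 0.475×114)/(8.075) = 89.95/8.075 = 11.14 mg/L.
Initial deficit D₀ = C_s − DO₀ = 11.1 − 9.662 = 1.438 mg/L.
D(2.45) = [0.331×11.14/(0.842−0.331)](e^(−0.331×2.45) − e^(−0.842×2.45)) + 1.438 e^(−0.842×2.45)
= 7.215 × (0.4444 − 0.1271) + 1.438 × 0.1271 = 2.473 mg/L.
DO = 11.1 − 2.473 = 8.627 mg/L.

DO ≈ 8.63 mg/L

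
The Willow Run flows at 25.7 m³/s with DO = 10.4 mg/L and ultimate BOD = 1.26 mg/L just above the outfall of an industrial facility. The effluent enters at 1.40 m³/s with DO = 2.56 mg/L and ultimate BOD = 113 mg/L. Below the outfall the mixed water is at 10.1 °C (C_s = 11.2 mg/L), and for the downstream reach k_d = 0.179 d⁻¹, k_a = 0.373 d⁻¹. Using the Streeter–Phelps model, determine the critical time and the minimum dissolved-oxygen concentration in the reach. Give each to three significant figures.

t_c ≈ 2.73 d; minimum DO ≈ 9.13 mg/L

Mixed DO = (25.7×10.4 + 1.40×2.56)/(25.7+1.40) = 270.9/27.10 = 9.995 mg/L.
Mixed L₀ = (25.7×1.26 + 1.40×113)/(27.10) = 190.6/27.10 = 7.033 mg/L.
Initial deficit D₀ = C_s − DO₀ = 11.2 − 9.995 = 1.205 mg/L.
t_c = (1/0.1940) ln[(0.373/0.179)(1 − 1.205×0.1940/(0.179×7.033))] = 5.155 × ln(1.697) = 2.726 d.
D_c = (0.179/0.373) × 7.033 × e^(−0.179×2.726) = 0.4799 × 7.033 × 0.6139 = 2.072 mg/L.
Minimum DO = 11.2 − 2.072 = 9.128 mg/L.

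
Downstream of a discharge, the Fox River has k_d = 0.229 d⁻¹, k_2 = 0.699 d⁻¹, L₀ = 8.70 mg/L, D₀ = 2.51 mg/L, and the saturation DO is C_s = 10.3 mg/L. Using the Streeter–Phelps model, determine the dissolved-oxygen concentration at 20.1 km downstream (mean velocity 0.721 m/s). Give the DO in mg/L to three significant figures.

DO ≈ 7.74 mg/L

Travel time t = x/v = 20.1 km / (0.721 m/s) = 20100 m / 0.721 m/s = 27880 s = 0.3227 d.
k_d L₀/(k_2−k_d) = 0.229×8.70/(0.699−0.229) = 1.992/0.4700 = 4.239 mg/L.
e^(−k_d t) = e^(−0.229×0.3227) = 0.9288; e^(−k_2 t) = e^(−0.699×0.3227) = 0.7981.
D = 4.239 × (0.9288 − 0.7981) + 2.51 × 0.7981 = 0.5540 + 2.003 = 2.557 mg/L.
DO = C_s − D = 10.3 − 2.557 = 7.743 mg/L.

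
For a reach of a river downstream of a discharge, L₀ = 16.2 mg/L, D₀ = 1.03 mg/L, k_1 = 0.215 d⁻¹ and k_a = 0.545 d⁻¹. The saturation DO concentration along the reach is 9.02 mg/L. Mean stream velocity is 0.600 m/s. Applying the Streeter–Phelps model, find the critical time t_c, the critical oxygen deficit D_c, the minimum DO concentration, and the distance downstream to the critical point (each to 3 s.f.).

With k_a/k_1 = 2.535 and 1 − D₀(k_a−k_1)/(k_1 L₀) = 0.9024,
t_c = ln(2.535 × 0.9024) / (0.545 − 0.215) = ln(2.288) / 0.3300 = 0.8275/0.3300 = 2.507 d.
D_c = (k_1/k_a) L₀ e^(−k_1 t_c) = (0.215/0.545) × 16.2 × e^(−0.215×2.507) = 0.3945 × 16.2 × 0.5833 = 3.728 mg/L.
Minimum DO = C_s − D_c = 9.02 − 3.728 = 5.292 mg/L.
x_c = v t_c = 0.600 m/s × 2.507 d × 86400 s/d = 130000 m ≈ 130 km.

t_c ≈ 2.51 d; D_c ≈ 3.73 mg/L; min DO ≈ 5.29 mg/L; x_c ≈ 130 km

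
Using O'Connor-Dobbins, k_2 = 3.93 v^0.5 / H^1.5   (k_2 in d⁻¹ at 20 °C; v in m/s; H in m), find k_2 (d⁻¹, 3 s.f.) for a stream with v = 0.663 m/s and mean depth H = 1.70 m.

k_2 = 3.93 × 0.663^0.5 / 1.70^1.5 = 3.93 × 0.8142 / 2.217 = 1.444 d⁻¹.

k_2 ≈ 1.44 d⁻¹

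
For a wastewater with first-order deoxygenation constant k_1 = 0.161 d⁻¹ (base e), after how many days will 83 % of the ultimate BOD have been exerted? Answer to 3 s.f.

t ≈ 11.0 d

y/L₀ = 1 − e^(−k_1 t) = 0.83 ⇒ e^(−k_1 t) = 0.170
t = −ln(0.170) / 0.161 = 1.772 / 0.161 = 11.01 d.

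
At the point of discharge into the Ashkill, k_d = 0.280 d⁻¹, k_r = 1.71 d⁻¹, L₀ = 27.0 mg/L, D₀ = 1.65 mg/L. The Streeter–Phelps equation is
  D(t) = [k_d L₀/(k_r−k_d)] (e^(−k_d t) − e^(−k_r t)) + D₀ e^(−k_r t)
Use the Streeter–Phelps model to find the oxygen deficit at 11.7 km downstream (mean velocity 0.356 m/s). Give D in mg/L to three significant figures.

D ≈ 2.85 mg/L

Travel time t = x/v = 11.7 km / (0.356 m/s) = 11700 m / 0.356 m/s = 32870 s = 0.3804 d.
k_d L₀/(k_r−k_d) = 0.280×27.0/(1.71−0.280) = 7.560/1.430 = 5.287 mg/L.
e^(−k_d t) = e^(−0.280×0.3804) = 0.8990; e^(−k_r t) = e^(−1.71×0.3804) = 0.5218.
D = 5.287 × (0.8990 − 0.5218) + 1.65 × 0.5218 = 1.994 + 0.8610 = 2.855 mg/L.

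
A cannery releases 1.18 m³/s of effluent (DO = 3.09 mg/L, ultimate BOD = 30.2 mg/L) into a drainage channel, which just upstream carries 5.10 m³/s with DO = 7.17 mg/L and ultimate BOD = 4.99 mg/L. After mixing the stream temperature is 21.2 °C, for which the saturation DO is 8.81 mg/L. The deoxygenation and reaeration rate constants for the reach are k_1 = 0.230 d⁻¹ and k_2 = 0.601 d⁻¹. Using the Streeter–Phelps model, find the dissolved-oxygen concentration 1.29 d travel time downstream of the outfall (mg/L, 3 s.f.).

Mixed DO = (5.10×7.17 + 1.18×3.09)/(5.10+1.18) = 40.21/6.280 = 6.403 mg/L.
Mixed L₀ = (5.10×4.99 + 1.18×30.2)/(6.280) = 61.08/6.280 = 9.727 mg/L.
Initial deficit D₀ = C_s − DO₀ = 8.81 − 6.403 = 2.407 mg/L.
D(1.29) = [0.230×9.727/(0.601−0.230)](e^(−0.230×1.29) − e^(−0.601×1.29)) + 2.407 e^(−0.601×1.29)
= 6.030 × (0.7433 − 0.4606) + 2.407 × 0.4606 = 2.813 mg/L.
DO = 8.81 − 2.813 = 5.997 mg/L.

DO ≈ 6.00 mg/L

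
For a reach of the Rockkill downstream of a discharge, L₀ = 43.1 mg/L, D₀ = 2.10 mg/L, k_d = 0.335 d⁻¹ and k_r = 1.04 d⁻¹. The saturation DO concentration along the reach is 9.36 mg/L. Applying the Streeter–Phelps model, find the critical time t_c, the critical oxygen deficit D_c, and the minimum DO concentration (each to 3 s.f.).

t_c ≈ 1.45 d; D_c ≈ 8.53 mg/L; min DO ≈ 0.828 mg/L

With k_r/k_d = 3.104 and 1 − D₀(k_r−k_d)/(k_d L₀) = 0.8975,
t_c = ln(3.104 × 0.8975) / (1.04 − 0.335) = ln(2.786) / 0.7050 = 1.025/0.7050 = 1.453 d.
D_c = (k_d/k_r) L₀ e^(−k_d t_c) = (0.335/1.04) × 43.1 × e^(−0.335×1.453) = 0.3221 × 43.1 × 0.6145 = 8.532 mg/L.
Minimum DO = C_s − D_c = 9.36 − 8.532 = 0.8284 mg/L.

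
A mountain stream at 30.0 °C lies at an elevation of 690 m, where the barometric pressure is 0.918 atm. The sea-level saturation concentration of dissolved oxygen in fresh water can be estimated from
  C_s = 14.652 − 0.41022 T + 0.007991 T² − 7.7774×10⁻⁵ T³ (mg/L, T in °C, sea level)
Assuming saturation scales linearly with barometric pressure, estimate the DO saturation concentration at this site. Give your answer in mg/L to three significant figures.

C_s ≈ 6.83 mg/L

At sea level: C_s = 14.652 − 0.41022×30.0 + 0.007991×30.0² − 7.7774×10⁻⁵×30.0³ = 7.437 mg/L.
Pressure correction: C_s' = 7.437 × 0.918 = 6.828 mg/L.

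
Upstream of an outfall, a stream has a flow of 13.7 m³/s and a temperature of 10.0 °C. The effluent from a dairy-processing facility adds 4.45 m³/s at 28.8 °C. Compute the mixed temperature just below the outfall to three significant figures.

14.6 °C

Flow-weighted mixing: C = (Q_r C_r + Q_w C_w)/(Q_r + Q_w)
= (13.7×10.0 + 4.45×28.8)/(13.7 + 4.45) = 265.2/18.15 = 14.61 °C.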